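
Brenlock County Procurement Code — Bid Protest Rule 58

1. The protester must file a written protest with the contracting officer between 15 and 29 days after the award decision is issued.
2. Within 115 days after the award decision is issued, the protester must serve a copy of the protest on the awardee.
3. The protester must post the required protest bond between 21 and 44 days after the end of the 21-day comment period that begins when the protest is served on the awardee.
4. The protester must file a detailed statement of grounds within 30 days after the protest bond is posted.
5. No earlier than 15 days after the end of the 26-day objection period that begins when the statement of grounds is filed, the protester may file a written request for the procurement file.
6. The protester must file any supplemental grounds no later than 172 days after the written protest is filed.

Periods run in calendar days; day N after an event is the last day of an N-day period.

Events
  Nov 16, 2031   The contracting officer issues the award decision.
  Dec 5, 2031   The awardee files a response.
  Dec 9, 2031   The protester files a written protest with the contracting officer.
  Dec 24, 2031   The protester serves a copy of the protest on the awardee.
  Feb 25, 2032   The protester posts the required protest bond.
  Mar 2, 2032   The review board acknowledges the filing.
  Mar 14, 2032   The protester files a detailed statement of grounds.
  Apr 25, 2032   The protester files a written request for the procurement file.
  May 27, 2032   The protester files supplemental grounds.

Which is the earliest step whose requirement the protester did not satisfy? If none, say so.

Step 1: the window is 15–29 days after Nov 16, 2031 (when the award decision is issued), so Dec 1, 2031 through Dec 15, 2031; done Dec 9, 2031, which is between those dates.
Step 2: 115 days after Nov 16, 2031 (when the award decision is issued) is Mar 10, 2032; completed Dec 24, 2031, before the deadline.
Step 3: the window is 21–44 days after Jan 14, 2032 (end of the 21-day comment period, which began when the protest is served on the awardee on Dec 24, 2031), so Feb 4, 2032 through Feb 27, 2032; Feb 25, 2032 falls inside that range.
Step 4: 30 days after Feb 25, 2032 (when the protest bond is posted) is Mar 26, 2032; completed Mar 14, 2032, before the deadline.
Step 5: the earliest permitted date is 15 days after Apr 9, 2032 (end of the 26-day objection period, which began when the statement of grounds is filed on Mar 14, 2032), i.e. Apr 24, 2032; Apr 25, 2032 is on or after that date.
Step 6: 172 days after Dec 9, 2031 (when the written protest is filed) is May 29, 2032; completed May 27, 2032, before the deadline.

None — every step was satisfied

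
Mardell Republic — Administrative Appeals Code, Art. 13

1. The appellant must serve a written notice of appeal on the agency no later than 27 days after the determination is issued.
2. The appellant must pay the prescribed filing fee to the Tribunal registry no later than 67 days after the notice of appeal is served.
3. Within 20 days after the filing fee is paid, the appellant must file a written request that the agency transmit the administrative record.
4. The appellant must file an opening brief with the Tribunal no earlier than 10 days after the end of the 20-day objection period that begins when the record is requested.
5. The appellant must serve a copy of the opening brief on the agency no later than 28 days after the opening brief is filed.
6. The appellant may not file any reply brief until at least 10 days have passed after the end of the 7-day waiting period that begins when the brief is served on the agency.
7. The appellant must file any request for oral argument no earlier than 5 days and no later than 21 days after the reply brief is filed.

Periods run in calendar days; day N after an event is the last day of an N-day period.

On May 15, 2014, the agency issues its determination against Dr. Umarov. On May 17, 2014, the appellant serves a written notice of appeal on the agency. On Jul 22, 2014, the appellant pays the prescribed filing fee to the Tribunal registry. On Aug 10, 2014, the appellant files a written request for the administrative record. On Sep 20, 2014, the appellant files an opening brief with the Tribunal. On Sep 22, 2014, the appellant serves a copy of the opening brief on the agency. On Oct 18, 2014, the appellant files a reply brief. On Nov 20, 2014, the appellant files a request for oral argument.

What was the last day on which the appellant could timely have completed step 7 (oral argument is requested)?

Step 7 runs from Oct 18, 2014, when the reply brief is filed. The window is 5–21 days after Oct 18, 2014; it closes on Nov 8, 2014.

Nov 8, 2014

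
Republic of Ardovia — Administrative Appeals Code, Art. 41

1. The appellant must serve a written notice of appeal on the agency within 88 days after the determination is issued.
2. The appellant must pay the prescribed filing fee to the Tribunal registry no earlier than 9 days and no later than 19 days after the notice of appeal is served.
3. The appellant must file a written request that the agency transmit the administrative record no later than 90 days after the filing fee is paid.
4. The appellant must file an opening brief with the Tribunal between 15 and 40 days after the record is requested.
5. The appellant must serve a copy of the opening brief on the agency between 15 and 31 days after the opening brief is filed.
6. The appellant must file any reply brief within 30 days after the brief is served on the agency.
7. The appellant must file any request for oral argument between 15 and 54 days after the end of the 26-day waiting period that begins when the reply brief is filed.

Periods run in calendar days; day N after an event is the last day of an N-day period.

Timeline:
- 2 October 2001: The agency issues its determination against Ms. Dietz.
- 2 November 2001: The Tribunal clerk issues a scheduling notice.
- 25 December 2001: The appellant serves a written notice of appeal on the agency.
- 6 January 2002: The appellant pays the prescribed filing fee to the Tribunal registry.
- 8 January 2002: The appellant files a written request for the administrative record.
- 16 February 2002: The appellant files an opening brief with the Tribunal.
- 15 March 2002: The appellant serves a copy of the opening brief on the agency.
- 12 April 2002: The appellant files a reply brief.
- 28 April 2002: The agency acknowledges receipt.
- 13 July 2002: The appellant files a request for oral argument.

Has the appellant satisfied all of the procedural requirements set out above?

No

(1) due by 2 October 2001 + 88 days = 29 December 2001; 25 December 2001 is within that limit.
(2) the permitted window runs from 25 December 2001 + 9 = 3 January 2002 to 25 December 2001 + 19 = 13 January 2002; done 6 January 2002 — within the window.
(3) due by 6 January 2002 + 90 days = 6 April 2002; 8 January 2002 is within that limit.
(4) the permitted window runs from 8 January 2002 + 15 = 23 January 2002 to 8 January 2002 + 40 = 17 February 2002; 16 February 2002 falls inside that range.
(5) the permitted window runs from 16 February 2002 + 15 = 3 March 2002 to 16 February 2002 + 31 = 19 March 2002; 15 March 2002 falls inside that range.
(6) due by 15 March 2002 + 30 days = 14 April 2002; done 12 April 2002 — timely.
(7) the permitted window runs from 8 May 2002 + 15 = 23 May 2002 to 8 May 2002 + 54 = 1 July 2002; 13 July 2002 is 12 days past the end of the window.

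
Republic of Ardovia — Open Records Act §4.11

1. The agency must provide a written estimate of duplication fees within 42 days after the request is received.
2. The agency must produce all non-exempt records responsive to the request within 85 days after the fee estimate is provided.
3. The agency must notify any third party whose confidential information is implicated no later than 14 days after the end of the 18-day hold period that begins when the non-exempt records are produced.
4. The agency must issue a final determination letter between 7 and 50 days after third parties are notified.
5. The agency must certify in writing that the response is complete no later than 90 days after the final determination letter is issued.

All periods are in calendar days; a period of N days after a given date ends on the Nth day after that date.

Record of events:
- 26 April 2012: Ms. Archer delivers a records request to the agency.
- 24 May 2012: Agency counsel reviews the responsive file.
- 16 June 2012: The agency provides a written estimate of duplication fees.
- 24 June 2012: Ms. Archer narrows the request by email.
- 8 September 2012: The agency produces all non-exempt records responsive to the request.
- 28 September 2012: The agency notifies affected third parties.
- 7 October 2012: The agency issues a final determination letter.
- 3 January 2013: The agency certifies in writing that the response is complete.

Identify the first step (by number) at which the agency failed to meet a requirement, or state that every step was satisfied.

Step 1

Step 1: 42 days after 26 April 2012 (when the request is received) is 7 June 2012; not done until 16 June 2012, 9 days after the deadline.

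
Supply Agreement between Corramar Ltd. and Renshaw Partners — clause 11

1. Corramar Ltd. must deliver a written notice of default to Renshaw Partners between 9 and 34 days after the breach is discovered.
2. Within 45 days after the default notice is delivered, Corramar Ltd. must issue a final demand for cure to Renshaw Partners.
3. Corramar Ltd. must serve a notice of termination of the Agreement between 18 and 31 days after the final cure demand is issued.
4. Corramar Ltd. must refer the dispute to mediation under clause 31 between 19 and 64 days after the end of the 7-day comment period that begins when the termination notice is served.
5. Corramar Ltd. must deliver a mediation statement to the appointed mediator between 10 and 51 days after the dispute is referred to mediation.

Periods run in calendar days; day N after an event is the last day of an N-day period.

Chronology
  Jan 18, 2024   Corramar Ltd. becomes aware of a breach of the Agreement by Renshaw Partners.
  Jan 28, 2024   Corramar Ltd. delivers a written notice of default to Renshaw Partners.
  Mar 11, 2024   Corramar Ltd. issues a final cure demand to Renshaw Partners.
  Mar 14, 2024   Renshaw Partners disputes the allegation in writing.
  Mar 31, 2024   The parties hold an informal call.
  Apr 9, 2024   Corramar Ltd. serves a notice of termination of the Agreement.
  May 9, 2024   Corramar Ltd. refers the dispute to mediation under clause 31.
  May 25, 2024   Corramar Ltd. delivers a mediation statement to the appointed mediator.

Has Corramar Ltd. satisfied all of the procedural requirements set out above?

Step 1: the window is 9–34 days after Jan 18, 2024 (when the breach is discovered), so Jan 27, 2024 through Feb 21, 2024; done Jan 28, 2024 — within the window.
Step 2: 45 days after Jan 28, 2024 (when the default notice is delivered) is Mar 13, 2024; completed Mar 11, 2024, before the deadline.
Step 3: the window is 18–31 days after Mar 11, 2024 (when the final cure demand is issued), so Mar 29, 2024 through Apr 11, 2024; done Apr 9, 2024 — within the window.
Step 4: the window is 19–64 days after Apr 16, 2024 (end of the 7-day comment period, which began when the termination notice is served on Apr 9, 2024), so May 5, 2024 through Jun 19, 2024; May 9, 2024 falls inside that range.
Step 5: the window is 10–51 days after May 9, 2024 (when the dispute is referred to mediation), so May 19, 2024 through Jun 29, 2024; May 25, 2024 falls inside that range.

Yes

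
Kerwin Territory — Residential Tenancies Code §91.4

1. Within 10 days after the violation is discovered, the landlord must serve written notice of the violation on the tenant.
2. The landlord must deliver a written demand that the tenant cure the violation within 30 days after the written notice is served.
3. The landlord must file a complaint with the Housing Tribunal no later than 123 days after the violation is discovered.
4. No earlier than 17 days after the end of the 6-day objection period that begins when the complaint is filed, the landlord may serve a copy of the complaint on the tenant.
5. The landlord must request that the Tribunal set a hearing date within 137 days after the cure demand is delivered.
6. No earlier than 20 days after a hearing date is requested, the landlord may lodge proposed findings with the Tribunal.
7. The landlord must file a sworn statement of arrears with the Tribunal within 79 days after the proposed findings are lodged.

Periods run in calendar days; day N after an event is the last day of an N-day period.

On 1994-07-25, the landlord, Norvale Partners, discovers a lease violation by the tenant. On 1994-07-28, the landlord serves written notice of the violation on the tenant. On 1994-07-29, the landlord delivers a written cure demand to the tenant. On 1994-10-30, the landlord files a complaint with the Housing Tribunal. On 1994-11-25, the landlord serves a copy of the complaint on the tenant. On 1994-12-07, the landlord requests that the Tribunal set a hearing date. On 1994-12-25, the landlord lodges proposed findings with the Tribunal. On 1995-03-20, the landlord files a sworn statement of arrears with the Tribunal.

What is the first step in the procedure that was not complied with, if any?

Step 6

Step 1 — counting 10 days from 1994-07-25 (when the violation is discovered) gives a deadline of 1994-08-04; 1994-07-28 is within that limit.
Step 2 — counting 30 days from 1994-07-28 (when the written notice is served) gives a deadline of 1994-08-27; 1994-07-29 is within that limit.
Step 3 — counting 123 days from 1994-07-25 (when the violation is discovered) gives a deadline of 1994-11-25; completed 1994-10-30, before the deadline.
Step 4 — must wait 17 days from 1994-11-05 (end of the 6-day objection period, which began when the complaint is filed on 1994-10-30), so not before 1994-11-22; done 1994-11-25, after the minimum wait.
Step 5 — counting 137 days from 1994-07-29 (when the cure demand is delivered) gives a deadline of 1994-12-13; completed 1994-12-07, before the deadline.
Step 6 — must wait 20 days from 1994-12-07 (when a hearing date is requested), so not before 1994-12-27; done 1994-12-25 — 2 days too early.
No need to go further; step 6 was not satisfied.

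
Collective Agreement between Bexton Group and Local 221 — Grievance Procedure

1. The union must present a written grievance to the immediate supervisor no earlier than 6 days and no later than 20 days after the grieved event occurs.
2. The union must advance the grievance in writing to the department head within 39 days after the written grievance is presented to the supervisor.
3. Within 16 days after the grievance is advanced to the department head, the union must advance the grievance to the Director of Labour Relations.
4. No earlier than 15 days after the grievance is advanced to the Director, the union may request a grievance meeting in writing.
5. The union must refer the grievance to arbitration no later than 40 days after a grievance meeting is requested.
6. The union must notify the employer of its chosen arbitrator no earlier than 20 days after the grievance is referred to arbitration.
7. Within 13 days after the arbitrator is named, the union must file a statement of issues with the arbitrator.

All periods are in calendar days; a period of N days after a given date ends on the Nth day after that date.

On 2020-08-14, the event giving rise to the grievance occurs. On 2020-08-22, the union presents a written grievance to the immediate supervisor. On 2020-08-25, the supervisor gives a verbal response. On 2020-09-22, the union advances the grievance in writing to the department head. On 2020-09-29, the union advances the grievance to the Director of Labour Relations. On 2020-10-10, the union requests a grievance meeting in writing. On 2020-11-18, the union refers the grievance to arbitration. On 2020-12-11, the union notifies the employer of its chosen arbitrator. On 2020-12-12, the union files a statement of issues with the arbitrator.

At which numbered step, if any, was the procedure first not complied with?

Step 4

(1) the permitted window runs from 2020-08-14 + 6 = 2020-08-20 to 2020-08-14 + 20 = 2020-09-03; done 2020-08-22, which is between those dates.
(2) due by 2020-08-22 + 39 days = 2020-09-30; 2020-09-22 is within that limit.
(3) due by 2020-09-22 + 16 days = 2020-10-08; done 2020-09-29 — timely.
(4) permitted from 2020-09-29 + 15 days = 2020-10-14 onward; 2020-10-10 is 4 days before the earliest permitted date.
That is the first point of non-compliance.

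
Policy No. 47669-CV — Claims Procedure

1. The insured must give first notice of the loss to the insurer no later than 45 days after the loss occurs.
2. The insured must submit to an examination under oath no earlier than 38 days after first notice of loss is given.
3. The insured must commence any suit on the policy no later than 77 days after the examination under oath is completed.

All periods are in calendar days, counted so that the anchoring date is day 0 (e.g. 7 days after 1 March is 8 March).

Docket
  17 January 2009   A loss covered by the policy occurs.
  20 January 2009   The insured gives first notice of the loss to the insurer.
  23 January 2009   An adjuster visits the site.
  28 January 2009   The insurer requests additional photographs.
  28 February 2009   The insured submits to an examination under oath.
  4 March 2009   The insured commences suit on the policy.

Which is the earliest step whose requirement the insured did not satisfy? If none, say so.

None — every step was satisfied

(1) due by 17 January 2009 + 45 days = 3 March 2009; completed 20 January 2009, before the deadline.
(2) permitted from 20 January 2009 + 38 days = 27 February 2009 onward; done 28 February 2009 — permitted.
(3) due by 28 February 2009 + 77 days = 16 May 2009; completed 4 March 2009, before the deadline.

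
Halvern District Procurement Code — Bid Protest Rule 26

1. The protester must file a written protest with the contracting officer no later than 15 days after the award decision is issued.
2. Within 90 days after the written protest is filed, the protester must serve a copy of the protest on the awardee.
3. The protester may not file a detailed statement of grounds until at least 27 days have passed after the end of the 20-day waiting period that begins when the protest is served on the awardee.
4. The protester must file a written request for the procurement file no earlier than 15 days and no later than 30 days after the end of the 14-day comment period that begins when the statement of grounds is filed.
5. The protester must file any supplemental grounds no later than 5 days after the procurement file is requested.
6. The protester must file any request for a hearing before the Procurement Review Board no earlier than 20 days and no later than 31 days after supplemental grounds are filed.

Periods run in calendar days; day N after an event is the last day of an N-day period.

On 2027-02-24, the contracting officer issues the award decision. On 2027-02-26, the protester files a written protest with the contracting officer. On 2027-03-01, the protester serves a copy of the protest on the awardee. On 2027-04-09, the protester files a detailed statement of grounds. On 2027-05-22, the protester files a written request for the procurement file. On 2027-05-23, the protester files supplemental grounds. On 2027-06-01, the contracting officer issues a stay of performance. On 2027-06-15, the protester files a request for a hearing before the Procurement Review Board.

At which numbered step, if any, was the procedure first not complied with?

(1) due by 2027-02-24 + 15 days = 2027-03-11; completed 2027-02-26, before the deadline.
(2) due by 2027-02-26 + 90 days = 2027-05-27; completed 2027-03-01, before the deadline.
(3) permitted from 2027-03-21 + 27 days = 2027-04-17 onward; 2027-04-09 is 8 days before the earliest permitted date.

Step 3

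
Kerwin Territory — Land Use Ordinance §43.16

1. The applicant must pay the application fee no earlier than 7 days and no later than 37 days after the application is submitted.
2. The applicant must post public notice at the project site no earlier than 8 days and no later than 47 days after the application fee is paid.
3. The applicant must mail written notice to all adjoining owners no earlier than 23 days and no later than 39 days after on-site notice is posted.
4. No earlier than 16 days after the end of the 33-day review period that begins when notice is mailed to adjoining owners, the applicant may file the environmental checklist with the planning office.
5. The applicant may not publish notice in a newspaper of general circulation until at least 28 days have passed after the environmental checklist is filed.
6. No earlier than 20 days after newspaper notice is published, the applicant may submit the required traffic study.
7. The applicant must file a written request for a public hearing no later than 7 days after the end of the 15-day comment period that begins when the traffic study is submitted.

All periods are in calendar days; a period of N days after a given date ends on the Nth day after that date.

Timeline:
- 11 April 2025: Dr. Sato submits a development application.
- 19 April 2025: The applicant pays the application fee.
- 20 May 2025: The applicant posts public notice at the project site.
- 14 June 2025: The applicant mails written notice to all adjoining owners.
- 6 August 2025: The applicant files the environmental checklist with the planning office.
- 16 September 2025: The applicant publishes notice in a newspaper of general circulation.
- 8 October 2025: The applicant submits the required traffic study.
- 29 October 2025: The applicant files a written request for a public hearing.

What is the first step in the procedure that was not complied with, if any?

Step 1: the window is 7–37 days after 11 April 2025 (when the application is submitted), so 18 April 2025 through 18 May 2025; 19 April 2025 falls inside that range.
Step 2: the window is 8–47 days after 19 April 2025 (when the application fee is paid), so 27 April 2025 through 5 June 2025; 20 May 2025 falls inside that range.
Step 3: the window is 23–39 days after 20 May 2025 (when on-site notice is posted), so 12 June 2025 through 28 June 2025; done 14 June 2025, which is between those dates.
Step 4: the earliest permitted date is 16 days after 17 July 2025 (end of the 33-day review period, which began when notice is mailed to adjoining owners on 14 June 2025), i.e. 2 August 2025; done 6 August 2025 — permitted.
Step 5: the earliest permitted date is 28 days after 6 August 2025 (when the environmental checklist is filed), i.e. 3 September 2025; 16 September 2025 is on or after that date.
Step 6: the earliest permitted date is 20 days after 16 September 2025 (when newspaper notice is published), i.e. 6 October 2025; done 8 October 2025 — permitted.
Step 7: 7 days after 23 October 2025 (end of the 15-day comment period, which began when the traffic study is submitted on 8 October 2025) is 30 October 2025; done 29 October 2025 — timely.

None — every step was satisfied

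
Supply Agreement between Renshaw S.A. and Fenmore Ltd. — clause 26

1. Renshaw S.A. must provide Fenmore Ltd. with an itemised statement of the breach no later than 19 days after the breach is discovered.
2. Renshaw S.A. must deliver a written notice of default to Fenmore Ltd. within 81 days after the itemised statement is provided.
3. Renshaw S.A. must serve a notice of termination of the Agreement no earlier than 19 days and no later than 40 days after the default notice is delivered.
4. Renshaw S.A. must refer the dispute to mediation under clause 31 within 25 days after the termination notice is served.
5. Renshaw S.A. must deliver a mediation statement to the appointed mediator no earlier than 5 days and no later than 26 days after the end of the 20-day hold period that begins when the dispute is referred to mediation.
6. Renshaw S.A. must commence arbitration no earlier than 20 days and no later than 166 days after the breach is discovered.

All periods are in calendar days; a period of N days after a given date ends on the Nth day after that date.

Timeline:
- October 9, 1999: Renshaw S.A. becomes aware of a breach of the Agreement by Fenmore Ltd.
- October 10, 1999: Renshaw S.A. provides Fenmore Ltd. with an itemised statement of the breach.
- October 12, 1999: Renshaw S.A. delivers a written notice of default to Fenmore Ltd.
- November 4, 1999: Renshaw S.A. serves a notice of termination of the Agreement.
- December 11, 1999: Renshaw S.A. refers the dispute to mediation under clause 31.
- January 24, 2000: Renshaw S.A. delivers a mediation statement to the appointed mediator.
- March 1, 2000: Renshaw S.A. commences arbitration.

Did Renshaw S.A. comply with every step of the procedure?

Step 1 — counting 19 days from October 9, 1999 (when the breach is discovered) gives a deadline of October 28, 1999; completed October 10, 1999, before the deadline.
Step 2 — counting 81 days from October 10, 1999 (when the itemised statement is provided) gives a deadline of December 30, 1999; completed October 12, 1999, before the deadline.
Step 3 — 19 and 40 days from October 12, 1999 (when the default notice is delivered) are October 31, 1999 and November 21, 1999 respectively; done November 4, 1999 — within the window.
Step 4 — counting 25 days from November 4, 1999 (when the termination notice is served) gives a deadline of November 29, 1999; December 11, 1999 misses that deadline by 12 days.

No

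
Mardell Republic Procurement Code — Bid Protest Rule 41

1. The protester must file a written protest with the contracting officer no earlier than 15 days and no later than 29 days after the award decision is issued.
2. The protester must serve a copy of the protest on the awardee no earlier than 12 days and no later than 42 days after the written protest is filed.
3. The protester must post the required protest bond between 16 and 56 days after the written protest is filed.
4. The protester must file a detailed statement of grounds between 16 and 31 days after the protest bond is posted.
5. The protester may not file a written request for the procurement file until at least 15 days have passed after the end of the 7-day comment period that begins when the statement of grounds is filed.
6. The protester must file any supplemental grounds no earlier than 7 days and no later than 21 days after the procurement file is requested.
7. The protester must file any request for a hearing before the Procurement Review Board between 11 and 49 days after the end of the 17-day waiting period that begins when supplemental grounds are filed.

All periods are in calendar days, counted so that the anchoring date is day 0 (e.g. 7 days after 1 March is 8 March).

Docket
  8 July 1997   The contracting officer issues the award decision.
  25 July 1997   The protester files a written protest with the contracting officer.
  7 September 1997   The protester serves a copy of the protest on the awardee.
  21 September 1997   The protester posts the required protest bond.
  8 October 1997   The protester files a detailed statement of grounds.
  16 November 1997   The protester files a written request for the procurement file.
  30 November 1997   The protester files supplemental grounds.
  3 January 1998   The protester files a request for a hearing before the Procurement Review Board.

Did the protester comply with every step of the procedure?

Step 1 — 15 and 29 days from 8 July 1997 (when the award decision is issued) are 23 July 1997 and 6 August 1997 respectively; done 25 July 1997 — within the window.
Step 2 — 12 and 42 days from 25 July 1997 (when the written protest is filed) are 6 August 1997 and 5 September 1997 respectively; done 7 September 1997 — 2 days after the window closed.

No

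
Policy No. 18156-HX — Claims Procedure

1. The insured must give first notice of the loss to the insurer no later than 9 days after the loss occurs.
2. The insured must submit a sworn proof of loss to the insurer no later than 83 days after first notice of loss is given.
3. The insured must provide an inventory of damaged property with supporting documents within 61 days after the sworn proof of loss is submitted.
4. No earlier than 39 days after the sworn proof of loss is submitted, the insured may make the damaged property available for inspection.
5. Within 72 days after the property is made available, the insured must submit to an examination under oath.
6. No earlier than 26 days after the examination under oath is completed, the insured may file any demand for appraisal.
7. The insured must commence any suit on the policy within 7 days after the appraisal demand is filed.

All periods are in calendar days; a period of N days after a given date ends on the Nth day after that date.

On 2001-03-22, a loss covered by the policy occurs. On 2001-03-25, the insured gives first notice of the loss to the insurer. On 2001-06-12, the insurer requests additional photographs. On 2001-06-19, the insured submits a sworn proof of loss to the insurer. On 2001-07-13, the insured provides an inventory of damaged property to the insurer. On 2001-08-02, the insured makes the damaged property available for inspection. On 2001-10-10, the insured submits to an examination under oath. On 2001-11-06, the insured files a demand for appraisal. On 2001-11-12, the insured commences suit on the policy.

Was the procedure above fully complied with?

No

(1) due by 2001-03-22 + 9 days = 2001-03-31; 2001-03-25 is within that limit.
(2) due by 2001-03-25 + 83 days = 2001-06-16; 2001-06-19 misses that deadline by 3 days.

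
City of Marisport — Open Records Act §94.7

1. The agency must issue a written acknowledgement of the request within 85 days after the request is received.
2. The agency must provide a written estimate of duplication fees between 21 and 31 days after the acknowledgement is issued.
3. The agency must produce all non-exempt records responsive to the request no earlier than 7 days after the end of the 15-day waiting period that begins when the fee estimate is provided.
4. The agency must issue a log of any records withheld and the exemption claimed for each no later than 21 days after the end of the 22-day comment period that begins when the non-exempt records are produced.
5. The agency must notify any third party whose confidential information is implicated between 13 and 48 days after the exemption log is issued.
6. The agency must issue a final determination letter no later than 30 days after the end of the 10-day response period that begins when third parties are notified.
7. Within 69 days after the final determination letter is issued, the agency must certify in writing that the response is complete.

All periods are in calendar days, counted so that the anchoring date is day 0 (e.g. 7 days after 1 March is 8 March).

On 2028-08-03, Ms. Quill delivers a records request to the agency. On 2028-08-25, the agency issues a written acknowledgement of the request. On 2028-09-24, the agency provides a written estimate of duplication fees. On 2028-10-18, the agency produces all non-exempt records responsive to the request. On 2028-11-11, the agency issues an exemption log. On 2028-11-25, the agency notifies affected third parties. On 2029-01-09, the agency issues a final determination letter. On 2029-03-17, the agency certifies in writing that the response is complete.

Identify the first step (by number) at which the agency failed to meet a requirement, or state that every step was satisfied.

(1) due by 2028-08-03 + 85 days = 2028-10-27; done 2028-08-25 — timely.
(2) the permitted window runs from 2028-08-25 + 21 = 2028-09-15 to 2028-08-25 + 31 = 2028-09-25; done 2028-09-24, which is between those dates.
(3) permitted from 2028-10-09 + 7 days = 2028-10-16 onward; done 2028-10-18, after the minimum wait.
(4) due by 2028-11-09 + 21 days = 2028-11-30; done 2028-11-11 — timely.
(5) the permitted window runs from 2028-11-11 + 13 = 2028-11-24 to 2028-11-11 + 48 = 2028-12-29; done 2028-11-25 — within the window.
(6) due by 2028-12-05 + 30 days = 2029-01-04; done 2029-01-09 — 5 days late.
That is the first point of non-compliance.

Step 6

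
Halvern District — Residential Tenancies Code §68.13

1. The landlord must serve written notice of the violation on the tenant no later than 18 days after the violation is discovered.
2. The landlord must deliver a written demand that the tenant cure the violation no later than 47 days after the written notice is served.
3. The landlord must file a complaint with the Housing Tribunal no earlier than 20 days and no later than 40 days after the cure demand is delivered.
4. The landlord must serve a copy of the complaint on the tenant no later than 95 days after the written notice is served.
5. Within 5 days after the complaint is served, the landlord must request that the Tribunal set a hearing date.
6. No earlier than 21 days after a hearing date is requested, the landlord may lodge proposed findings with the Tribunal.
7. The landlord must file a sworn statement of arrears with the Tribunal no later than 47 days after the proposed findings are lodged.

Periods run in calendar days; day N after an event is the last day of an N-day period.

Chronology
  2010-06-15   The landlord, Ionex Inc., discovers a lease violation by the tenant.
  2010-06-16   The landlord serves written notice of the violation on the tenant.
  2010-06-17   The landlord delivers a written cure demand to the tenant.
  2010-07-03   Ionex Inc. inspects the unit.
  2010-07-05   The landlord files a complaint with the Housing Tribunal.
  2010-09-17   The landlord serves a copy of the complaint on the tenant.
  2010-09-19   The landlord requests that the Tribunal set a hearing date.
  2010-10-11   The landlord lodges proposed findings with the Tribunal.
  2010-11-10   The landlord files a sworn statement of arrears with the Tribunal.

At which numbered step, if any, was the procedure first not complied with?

Step 1: 18 days after 2010-06-15 (when the violation is discovered) is 2010-07-03; 2010-06-16 is within that limit.
Step 2: 47 days after 2010-06-16 (when the written notice is served) is 2010-08-02; completed 2010-06-17, before the deadline.
Step 3: the window is 20–40 days after 2010-06-17 (when the cure demand is delivered), so 2010-07-07 through 2010-07-27; done 2010-07-05 — 2 days before the window opened.
The procedure was therefore not followed at step 3.

Step 3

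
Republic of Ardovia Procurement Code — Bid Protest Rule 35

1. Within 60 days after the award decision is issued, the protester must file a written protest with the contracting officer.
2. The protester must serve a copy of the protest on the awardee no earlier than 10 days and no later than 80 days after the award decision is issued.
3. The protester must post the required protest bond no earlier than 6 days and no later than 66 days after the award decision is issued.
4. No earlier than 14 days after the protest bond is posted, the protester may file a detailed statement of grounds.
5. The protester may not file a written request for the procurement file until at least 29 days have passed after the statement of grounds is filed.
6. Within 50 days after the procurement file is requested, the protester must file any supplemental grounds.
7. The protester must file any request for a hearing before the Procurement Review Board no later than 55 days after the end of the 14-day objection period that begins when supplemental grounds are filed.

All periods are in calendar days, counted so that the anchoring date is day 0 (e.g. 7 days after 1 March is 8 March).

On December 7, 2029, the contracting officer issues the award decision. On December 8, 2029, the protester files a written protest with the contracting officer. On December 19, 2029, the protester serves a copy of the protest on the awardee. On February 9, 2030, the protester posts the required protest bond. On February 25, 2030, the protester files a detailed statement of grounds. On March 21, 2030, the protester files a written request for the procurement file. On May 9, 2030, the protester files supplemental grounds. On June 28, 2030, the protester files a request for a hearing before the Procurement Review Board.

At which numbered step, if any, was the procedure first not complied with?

(1) due by December 7, 2029 + 60 days = February 5, 2030; December 8, 2029 is within that limit.
(2) the permitted window runs from December 7, 2029 + 10 = December 17, 2029 to December 7, 2029 + 80 = February 25, 2030; done December 19, 2029, which is between those dates.
(3) the permitted window runs from December 7, 2029 + 6 = December 13, 2029 to December 7, 2029 + 66 = February 11, 2030; done February 9, 2030, which is between those dates.
(4) permitted from February 9, 2030 + 14 days = February 23, 2030 onward; February 25, 2030 is on or after that date.
(5) permitted from February 25, 2030 + 29 days = March 26, 2030 onward; March 21, 2030 is 5 days before the earliest permitted date.

Step 5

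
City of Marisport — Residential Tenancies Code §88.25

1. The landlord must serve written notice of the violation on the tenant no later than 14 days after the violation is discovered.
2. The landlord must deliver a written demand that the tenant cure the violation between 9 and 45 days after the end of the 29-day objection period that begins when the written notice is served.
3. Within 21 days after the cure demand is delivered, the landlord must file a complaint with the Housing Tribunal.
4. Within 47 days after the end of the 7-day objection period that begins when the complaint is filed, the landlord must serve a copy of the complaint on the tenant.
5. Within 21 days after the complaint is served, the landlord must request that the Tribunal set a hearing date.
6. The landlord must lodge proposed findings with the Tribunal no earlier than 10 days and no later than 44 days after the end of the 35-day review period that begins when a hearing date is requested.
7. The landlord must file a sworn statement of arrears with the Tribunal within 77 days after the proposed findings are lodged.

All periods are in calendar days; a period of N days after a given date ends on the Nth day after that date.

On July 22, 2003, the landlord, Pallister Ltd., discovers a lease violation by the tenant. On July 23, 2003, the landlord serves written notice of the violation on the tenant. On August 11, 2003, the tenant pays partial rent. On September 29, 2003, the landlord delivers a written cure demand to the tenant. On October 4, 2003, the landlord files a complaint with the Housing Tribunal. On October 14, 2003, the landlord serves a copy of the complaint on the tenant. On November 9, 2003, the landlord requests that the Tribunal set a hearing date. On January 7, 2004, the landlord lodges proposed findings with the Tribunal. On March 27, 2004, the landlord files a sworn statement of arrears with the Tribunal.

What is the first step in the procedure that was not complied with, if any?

Step 5

Step 1: 14 days after July 22, 2003 (when the violation is discovered) is August 5, 2003; completed July 23, 2003, before the deadline.
Step 2: the window is 9–45 days after August 21, 2003 (end of the 29-day objection period, which began when the written notice is served on July 23, 2003), so August 30, 2003 through October 5, 2003; done September 29, 2003 — within the window.
Step 3: 21 days after September 29, 2003 (when the cure demand is delivered) is October 20, 2003; done October 4, 2003 — timely.
Step 4: 47 days after October 11, 2003 (end of the 7-day objection period, which began when the complaint is filed on October 4, 2003) is November 27, 2003; October 14, 2003 is within that limit.
Step 5: 21 days after October 14, 2003 (when the complaint is served) is November 4, 2003; not done until November 9, 2003, 5 days after the deadline.
That is the first point of non-compliance.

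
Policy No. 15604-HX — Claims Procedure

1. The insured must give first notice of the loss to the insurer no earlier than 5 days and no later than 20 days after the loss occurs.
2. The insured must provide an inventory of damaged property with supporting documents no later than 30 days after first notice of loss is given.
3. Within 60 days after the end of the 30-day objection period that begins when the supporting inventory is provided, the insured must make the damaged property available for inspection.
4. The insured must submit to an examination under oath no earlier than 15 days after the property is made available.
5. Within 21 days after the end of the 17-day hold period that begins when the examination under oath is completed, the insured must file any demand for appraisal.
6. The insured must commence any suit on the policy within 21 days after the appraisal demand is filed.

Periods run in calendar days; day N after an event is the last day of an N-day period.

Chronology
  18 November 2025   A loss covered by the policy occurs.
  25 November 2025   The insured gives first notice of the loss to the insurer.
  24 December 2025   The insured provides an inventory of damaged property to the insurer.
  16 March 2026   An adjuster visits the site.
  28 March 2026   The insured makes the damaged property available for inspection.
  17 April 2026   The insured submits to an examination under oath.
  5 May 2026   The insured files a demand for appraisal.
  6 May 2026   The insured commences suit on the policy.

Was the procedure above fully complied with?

(1) the permitted window runs from 18 November 2025 + 5 = 23 November 2025 to 18 November 2025 + 20 = 8 December 2025; done 25 November 2025 — within the window.
(2) due by 25 November 2025 + 30 days = 25 December 2025; done 24 December 2025 — timely.
(3) due by 23 January 2026 + 60 days = 24 March 2026; 28 March 2026 misses that deadline by 4 days.
Later steps need not be reached.

No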